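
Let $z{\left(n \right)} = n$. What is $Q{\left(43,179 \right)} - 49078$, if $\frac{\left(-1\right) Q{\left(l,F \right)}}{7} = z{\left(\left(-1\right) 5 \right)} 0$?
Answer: $-49078$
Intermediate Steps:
$Q{\left(l,F \right)} = 0$ ($Q{\left(l,F \right)} = - 7 \left(-1\right) 5 \cdot 0 = - 7 \left(\left(-5\right) 0\right) = \left(-7\right) 0 = 0$)
$Q{\left(43,179 \right)} - 49078 = 0 - 49078 = -49078$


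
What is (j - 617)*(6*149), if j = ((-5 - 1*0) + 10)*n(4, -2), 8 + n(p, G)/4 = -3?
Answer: -748278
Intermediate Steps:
n(p, G) = -44 (n(p, G) = -32 + 4*(-3) = -32 - 12 = -44)
j = -220 (j = ((-5 - 1*0) + 10)*(-44) = ((-5 + 0) + 10)*(-44) = (-5 + 10)*(-44) = 5*(-44) = -220)
(j - 617)*(6*149) = (-220 - 617)*(6*149) = -837*894 = -748278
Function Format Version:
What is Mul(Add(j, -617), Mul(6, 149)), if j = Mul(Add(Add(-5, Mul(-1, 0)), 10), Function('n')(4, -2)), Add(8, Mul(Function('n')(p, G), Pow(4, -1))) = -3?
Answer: -748278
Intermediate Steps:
Function('n')(p, G) = -44 (Function('n')(p, G) = Add(-32, Mul(4, -3)) = Add(-32, -12) = -44)
j = -220 (j = Mul(Add(Add(-5, Mul(-1, 0)), 10), -44) = Mul(Add(Add(-5, 0), 10), -44) = Mul(Add(-5, 10), -44) = Mul(5, -44) = -220)
Mul(Add(j, -617), Mul(6, 149)) = Mul(Add(-220, -617), Mul(6, 149)) = Mul(-837, 894) = -748278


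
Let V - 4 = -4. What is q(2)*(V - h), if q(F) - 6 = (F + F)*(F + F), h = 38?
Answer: -836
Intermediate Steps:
V = 0 (V = 4 - 4 = 0)
q(F) = 6 + 4*F² (q(F) = 6 + (F + F)*(F + F) = 6 + (2*F)*(2*F) = 6 + 4*F²)
q(2)*(V - h) = (6 + 4*2²)*(0 - 1*38) = (6 + 4*4)*(0 - 38) = (6 + 16)*(-38) = 22*(-38) = -836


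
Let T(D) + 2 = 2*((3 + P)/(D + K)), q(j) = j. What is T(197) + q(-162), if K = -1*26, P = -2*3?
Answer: -9350/57 ≈ -164.04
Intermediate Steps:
P = -6
K = -26
T(D) = -2 - 6/(-26 + D) (T(D) = -2 + 2*((3 - 6)/(D - 26)) = -2 + 2*(-3/(-26 + D)) = -2 - 6/(-26 + D))
T(197) + q(-162) = 2*(23 - 1*197)/(-26 + 197) - 162 = 2*(23 - 197)/171 - 162 = 2*(1/171)*(-174) - 162 = -116/57 - 162 = -9350/57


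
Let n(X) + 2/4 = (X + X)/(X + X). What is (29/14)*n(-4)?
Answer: 29/28 ≈ 1.0357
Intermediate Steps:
n(X) = ½ (n(X) = -½ + (X + X)/(X + X) = -½ + (2*X)/((2*X)) = -½ + (2*X)*(1/(2*X)) = -½ + 1 = ½)
(29/14)*n(-4) = (29/14)*(½) = 29/28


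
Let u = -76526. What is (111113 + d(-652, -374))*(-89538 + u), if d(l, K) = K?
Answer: -18389761296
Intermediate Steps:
(111113 + d(-652, -374))*(-89538 + u) = (111113 - 374)*(-89538 - 76526) = 110739*(-166064) = -18389761296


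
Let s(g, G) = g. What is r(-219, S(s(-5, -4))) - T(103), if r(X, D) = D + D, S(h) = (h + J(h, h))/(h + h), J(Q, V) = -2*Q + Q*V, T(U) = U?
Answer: -109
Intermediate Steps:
S(h) = (h + h*(-2 + h))/(2*h) (S(h) = (h + h*(-2 + h))/(h + h) = (h + h*(-2 + h))/((2*h)) = (h + h*(-2 + h))*(1/(2*h)) = (h + h*(-2 + h))/(2*h))
r(X, D) = 2*D
r(-219, S(s(-5, -4))) - T(103) = 2*(-½ + (½)*(-5)) - 1*103 = 2*(-½ - 5/2) - 103 = 2*(-3) - 103 = -6 - 103 = -109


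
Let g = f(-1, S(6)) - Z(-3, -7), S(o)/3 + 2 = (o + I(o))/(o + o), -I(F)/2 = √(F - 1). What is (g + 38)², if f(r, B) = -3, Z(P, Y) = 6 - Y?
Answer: 484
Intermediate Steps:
I(F) = -2*√(-1 + F) (I(F) = -2*√(F - 1) = -2*√(-1 + F))
S(o) = -6 + 3*(o - 2*√(-1 + o))/(2*o) (S(o) = -6 + 3*((o - 2*√(-1 + o))/(o + o)) = -6 + 3*((o - 2*√(-1 + o))/((2*o))) = -6 + 3*((o - 2*√(-1 + o))*(1/(2*o))) = -6 + 3*((o - 2*√(-1 + o))/(2*o)) = -6 + 3*(o - 2*√(-1 + o))/(2*o))
g = -16 (g = -3 - (6 - 1*(-7)) = -3 - (6 + 7) = -3 - 1*13 = -3 - 13 = -16)
(g + 38)² = (-16 + 38)² = 22² = 484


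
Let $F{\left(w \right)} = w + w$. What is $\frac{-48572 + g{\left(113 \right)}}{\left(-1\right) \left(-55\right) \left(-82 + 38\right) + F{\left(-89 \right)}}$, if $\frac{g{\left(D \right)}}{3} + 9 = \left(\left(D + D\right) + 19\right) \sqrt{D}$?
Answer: $\frac{48599}{2598} - \frac{245 \sqrt{113}}{866} \approx 15.699$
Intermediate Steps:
$g{\left(D \right)} = -27 + 3 \sqrt{D} \left(19 + 2 D\right)$ ($g{\left(D \right)} = -27 + 3 \left(\left(D + D\right) + 19\right) \sqrt{D} = -27 + 3 \left(2 D + 19\right) \sqrt{D} = -27 + 3 \left(19 + 2 D\right) \sqrt{D} = -27 + 3 \sqrt{D} \left(19 + 2 D\right)$)
$F{\left(w \right)} = 2 w$
$\frac{-48572 + g{\left(113 \right)}}{\left(-1\right) \left(-55\right) \left(-82 + 38\right) + F{\left(-89 \right)}} = \frac{-48572 + \left(-27 + 6 \cdot 113^{\frac{3}{2}} + 57 \sqrt{113}\right)}{\left(-1\right) \left(-55\right) \left(-82 + 38\right) + 2 \left(-89\right)} = \frac{-48572 + \left(-27 + 6 \cdot 113 \sqrt{113} + 57 \sqrt{113}\right)}{55 \left(-44\right) - 178} = \frac{-48572 + \left(-27 + 678 \sqrt{113} + 57 \sqrt{113}\right)}{-2420 - 178} = \frac{-48572 - \left(27 - 735 \sqrt{113}\right)}{-2598} = \left(-48599 + 735 \sqrt{113}\right) \left(- \frac{1}{2598}\right) = \frac{48599}{2598} - \frac{245 \sqrt{113}}{866}$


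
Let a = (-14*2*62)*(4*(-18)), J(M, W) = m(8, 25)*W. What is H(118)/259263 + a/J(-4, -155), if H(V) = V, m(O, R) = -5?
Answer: 1045351366/6481575 ≈ 161.28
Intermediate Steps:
J(M, W) = -5*W
a = 124992 (a = -28*62*(-72) = -1736*(-72) = 124992)
H(118)/259263 + a/J(-4, -155) = 118/259263 + 124992/((-5*(-155))) = 118*(1/259263) + 124992/775 = 118/259263 + 124992*(1/775) = 118/259263 + 4032/25 = 1045351366/6481575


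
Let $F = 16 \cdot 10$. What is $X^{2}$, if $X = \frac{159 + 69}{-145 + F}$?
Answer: $\frac{5776}{25} \approx 231.04$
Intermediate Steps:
$F = 160$
$X = \frac{76}{5}$ ($X = \frac{159 + 69}{-145 + 160} = \frac{228}{15} = 228 \cdot \frac{1}{15} = \frac{76}{5} \approx 15.2$)
$X^{2} = \left(\frac{76}{5}\right)^{2} = \frac{5776}{25}$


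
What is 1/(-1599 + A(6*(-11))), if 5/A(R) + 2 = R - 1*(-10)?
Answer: -58/92747 ≈ -0.00062536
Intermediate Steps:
A(R) = 5/(8 + R) (A(R) = 5/(-2 + (R - 1*(-10))) = 5/(-2 + (R + 10)) = 5/(-2 + (10 + R)) = 5/(8 + R))
1/(-1599 + A(6*(-11))) = 1/(-1599 + 5/(8 + 6*(-11))) = 1/(-1599 + 5/(8 - 66)) = 1/(-1599 + 5/(-58)) = 1/(-1599 + 5*(-1/58)) = 1/(-1599 - 5/58) = 1/(-92747/58) = -58/92747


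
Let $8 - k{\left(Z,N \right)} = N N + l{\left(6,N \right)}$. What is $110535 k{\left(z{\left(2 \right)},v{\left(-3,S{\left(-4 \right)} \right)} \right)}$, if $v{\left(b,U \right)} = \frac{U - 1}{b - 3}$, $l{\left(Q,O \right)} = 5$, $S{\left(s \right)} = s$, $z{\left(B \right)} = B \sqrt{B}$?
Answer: $\frac{3058135}{12} \approx 2.5484 \cdot 10^{5}$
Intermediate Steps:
$z{\left(B \right)} = B^{\frac{3}{2}}$
$v{\left(b,U \right)} = \frac{-1 + U}{-3 + b}$
$k{\left(Z,N \right)} = 3 - N^{2}$ ($k{\left(Z,N \right)} = 8 - \left(N N + 5\right) = 8 - \left(N^{2} + 5\right) = 8 - \left(5 + N^{2}\right) = 3 - N^{2}$)
$110535 k{\left(z{\left(2 \right)},v{\left(-3,S{\left(-4 \right)} \right)} \right)} = 110535 \left(3 - \left(\frac{-1 - 4}{-3 - 3}\right)^{2}\right) = 110535 \left(3 - \left(\frac{1}{-6} \left(-5\right)\right)^{2}\right) = 110535 \left(3 - \left(\left(- \frac{1}{6}\right) \left(-5\right)\right)^{2}\right) = 110535 \left(3 - \left(\frac{5}{6}\right)^{2}\right) = 110535 \left(3 - \frac{25}{36}\right) = 110535 \cdot \frac{83}{36} = \frac{3058135}{12}$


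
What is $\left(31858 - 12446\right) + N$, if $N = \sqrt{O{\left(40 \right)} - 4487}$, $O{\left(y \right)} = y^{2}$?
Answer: $19412 + i \sqrt{2887} \approx 19412.0 + 53.731 i$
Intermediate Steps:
$N = i \sqrt{2887}$ ($N = \sqrt{40^{2} - 4487} = \sqrt{1600 - 4487} = \sqrt{-2887} = i \sqrt{2887} \approx 53.731 i$)
$\left(31858 - 12446\right) + N = \left(31858 - 12446\right) + i \sqrt{2887} = 19412 + i \sqrt{2887}$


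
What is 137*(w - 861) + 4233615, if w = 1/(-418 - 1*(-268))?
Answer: 617348563/150 ≈ 4.1157e+6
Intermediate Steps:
w = -1/150 (w = 1/(-418 + 268) = 1/(-150) = -1/150 ≈ -0.0066667)
137*(w - 861) + 4233615 = 137*(-1/150 - 861) + 4233615 = 137*(-129151/150) + 4233615 = -17693687/150 + 4233615 = 617348563/150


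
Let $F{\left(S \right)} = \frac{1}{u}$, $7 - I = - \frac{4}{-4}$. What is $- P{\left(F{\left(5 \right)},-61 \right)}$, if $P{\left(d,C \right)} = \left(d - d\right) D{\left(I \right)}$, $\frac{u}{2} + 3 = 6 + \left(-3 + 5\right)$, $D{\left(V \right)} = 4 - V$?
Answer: $0$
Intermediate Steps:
$I = 6$ ($I = 7 - - \frac{4}{-4} = 7 - \left(-4\right) \left(- \frac{1}{4}\right) = 7 - 1 = 6$)
$u = 10$ ($u = -6 + 2 \left(6 + \left(-3 + 5\right)\right) = -6 + 2 \left(6 + 2\right) = -6 + 2 \cdot 8 = -6 + 16 = 10$)
$F{\left(S \right)} = \frac{1}{10}$
$P{\left(d,C \right)} = 0$ ($P{\left(d,C \right)} = \left(d - d\right) \left(4 - 6\right) = 0 \left(4 - 6\right) = 0 \left(-2\right) = 0$)
$- P{\left(F{\left(5 \right)},-61 \right)} = \left(-1\right) 0 = 0$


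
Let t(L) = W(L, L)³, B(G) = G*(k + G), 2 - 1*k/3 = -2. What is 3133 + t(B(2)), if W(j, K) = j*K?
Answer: 481893437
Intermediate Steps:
k = 12 (k = 6 - 3*(-2) = 6 + 6 = 12)
B(G) = G*(12 + G)
W(j, K) = K*j
t(L) = L⁶ (t(L) = (L*L)³ = (L²)³ = L⁶)
3133 + t(B(2)) = 3133 + (2*(12 + 2))⁶ = 3133 + (2*14)⁶ = 3133 + 28⁶ = 3133 + 481890304 = 481893437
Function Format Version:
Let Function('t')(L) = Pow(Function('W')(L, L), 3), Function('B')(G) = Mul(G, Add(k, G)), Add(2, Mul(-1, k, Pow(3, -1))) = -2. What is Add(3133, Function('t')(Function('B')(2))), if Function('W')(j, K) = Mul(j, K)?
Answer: 481893437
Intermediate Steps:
k = 12 (k = Add(6, Mul(-3, -2)) = Add(6, 6) = 12)
Function('B')(G) = Mul(G, Add(12, G))
Function('W')(j, K) = Mul(K, j)
Function('t')(L) = Pow(L, 6) (Function('t')(L) = Pow(Mul(L, L), 3) = Pow(Pow(L, 2), 3) = Pow(L, 6))
Add(3133, Function('t')(Function('B')(2))) = Add(3133, Pow(Mul(2, Add(12, 2)), 6)) = Add(3133, Pow(Mul(2, 14), 6)) = Add(3133, Pow(28, 6)) = Add(3133, 481890304) = 481893437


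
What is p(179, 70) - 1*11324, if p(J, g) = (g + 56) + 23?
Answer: -11175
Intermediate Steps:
p(J, g) = 79 + g (p(J, g) = (56 + g) + 23 = 79 + g)
p(179, 70) - 1*11324 = (79 + 70) - 1*11324 = 149 - 11324 = -11175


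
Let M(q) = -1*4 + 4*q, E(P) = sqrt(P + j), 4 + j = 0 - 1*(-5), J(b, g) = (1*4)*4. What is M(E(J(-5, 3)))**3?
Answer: -3328 + 1280*sqrt(17) ≈ 1949.6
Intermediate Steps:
J(b, g) = 16 (J(b, g) = 4*4 = 16)
j = 1 (j = -4 + (0 - 1*(-5)) = -4 + (0 + 5) = -4 + 5 = 1)
E(P) = sqrt(1 + P) (E(P) = sqrt(P + 1) = sqrt(1 + P))
M(q) = -4 + 4*q
M(E(J(-5, 3)))**3 = (-4 + 4*sqrt(1 + 16))**3 = (-4 + 4*sqrt(17))**3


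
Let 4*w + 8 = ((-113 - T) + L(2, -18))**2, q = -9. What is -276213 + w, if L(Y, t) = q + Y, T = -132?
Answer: -276179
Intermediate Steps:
L(Y, t) = -9 + Y
w = 34 (w = -2 + ((-113 - 1*(-132)) + (-9 + 2))**2/4 = -2 + ((-113 + 132) - 7)**2/4 = -2 + (19 - 7)**2/4 = -2 + (1/4)*12**2 = -2 + (1/4)*144 = -2 + 36 = 34)
-276213 + w = -276213 + 34 = -276179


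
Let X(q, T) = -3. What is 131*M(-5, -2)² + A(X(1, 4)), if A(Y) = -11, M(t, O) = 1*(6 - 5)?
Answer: 120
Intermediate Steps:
M(t, O) = 1 (M(t, O) = 1*1 = 1)
131*M(-5, -2)² + A(X(1, 4)) = 131*1² - 11 = 131*1 - 11 = 131 - 11 = 120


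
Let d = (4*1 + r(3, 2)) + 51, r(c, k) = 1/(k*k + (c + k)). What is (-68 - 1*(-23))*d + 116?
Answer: -2364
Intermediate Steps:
r(c, k) = 1/(c + k + k²) (r(c, k) = 1/(k² + (c + k)) = 1/(c + k + k²))
d = 496/9 (d = (4*1 + 1/(3 + 2 + 2²)) + 51 = (4 + 1/(3 + 2 + 4)) + 51 = (4 + 1/9) + 51 = (4 + ⅑) + 51 = 37/9 + 51 = 496/9 ≈ 55.111)
(-68 - 1*(-23))*d + 116 = (-68 - 1*(-23))*(496/9) + 116 = (-68 + 23)*(496/9) + 116 = -45*496/9 + 116 = -2480 + 116 = -2364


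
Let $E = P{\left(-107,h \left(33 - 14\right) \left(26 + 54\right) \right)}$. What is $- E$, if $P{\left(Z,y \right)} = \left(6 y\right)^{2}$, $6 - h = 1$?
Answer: $-2079360000$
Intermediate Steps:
$h = 5$ ($h = 6 - 1 = 5$)
$P{\left(Z,y \right)} = 36 y^{2}$
$E = 2079360000$ ($E = 36 \left(5 \left(33 - 14\right) \left(26 + 54\right)\right)^{2} = 36 \left(5 \cdot 19 \cdot 80\right)^{2} = 36 \left(5 \cdot 1520\right)^{2} = 36 \cdot 7600^{2} = 36 \cdot 57760000 = 2079360000$)
$- E = \left(-1\right) 2079360000 = -2079360000$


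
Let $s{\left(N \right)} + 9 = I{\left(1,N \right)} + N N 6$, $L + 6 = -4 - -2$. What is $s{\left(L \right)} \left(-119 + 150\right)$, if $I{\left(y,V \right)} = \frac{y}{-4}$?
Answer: $\frac{46469}{4} \approx 11617.0$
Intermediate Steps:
$I{\left(y,V \right)} = - \frac{y}{4}$ ($I{\left(y,V \right)} = y \left(- \frac{1}{4}\right) = - \frac{y}{4}$)
$L = -8$ ($L = -6 - 2 = -8$)
$s{\left(N \right)} = - \frac{37}{4} + 6 N^{2}$ ($s{\left(N \right)} = -9 + \left(\left(- \frac{1}{4}\right) 1 + N N 6\right) = -9 + \left(- \frac{1}{4} + N 6 N\right) = -9 + \left(- \frac{1}{4} + 6 N^{2}\right) = - \frac{37}{4} + 6 N^{2}$)
$s{\left(L \right)} \left(-119 + 150\right) = \left(- \frac{37}{4} + 6 \left(-8\right)^{2}\right) \left(-119 + 150\right) = \left(- \frac{37}{4} + 6 \cdot 64\right) 31 = \left(- \frac{37}{4} + 384\right) 31 = \frac{1499}{4} \cdot 31 = \frac{46469}{4}$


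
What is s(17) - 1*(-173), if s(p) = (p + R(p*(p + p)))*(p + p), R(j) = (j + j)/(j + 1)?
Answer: 474133/579 ≈ 818.88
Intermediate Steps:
R(j) = 2*j/(1 + j) (R(j) = (2*j)/(1 + j) = 2*j/(1 + j))
s(p) = 2*p*(p + 4*p**2/(1 + 2*p**2)) (s(p) = (p + 2*(p*(p + p))/(1 + p*(p + p)))*(p + p) = (p + 2*(p*(2*p))/(1 + p*(2*p)))*(2*p) = (p + 2*(2*p**2)/(1 + 2*p**2))*(2*p) = (p + 4*p**2/(1 + 2*p**2))*(2*p) = 2*p*(p + 4*p**2/(1 + 2*p**2)))
s(17) - 1*(-173) = 17**2*(2 + 4*17**2 + 8*17)/(1 + 2*17**2) - 1*(-173) = 289*(2 + 4*289 + 136)/(1 + 2*289) + 173 = 289*(2 + 1156 + 136)/(1 + 578) + 173 = 289*1294/579 + 173 = 289*(1/579)*1294 + 173 = 373966/579 + 173 = 474133/579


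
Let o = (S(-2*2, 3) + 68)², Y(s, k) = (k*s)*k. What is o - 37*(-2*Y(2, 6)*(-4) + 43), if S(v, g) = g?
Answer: -17862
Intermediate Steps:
Y(s, k) = s*k²
o = 5041 (o = (3 + 68)² = 71² = 5041)
o - 37*(-2*Y(2, 6)*(-4) + 43) = 5041 - 37*(-4*6²*(-4) + 43) = 5041 - 37*(-4*36*(-4) + 43) = 5041 - 37*(-2*72*(-4) + 43) = 5041 - 37*(-144*(-4) + 43) = 5041 - 37*(576 + 43) = 5041 - 37*619 = 5041 - 22903 = -17862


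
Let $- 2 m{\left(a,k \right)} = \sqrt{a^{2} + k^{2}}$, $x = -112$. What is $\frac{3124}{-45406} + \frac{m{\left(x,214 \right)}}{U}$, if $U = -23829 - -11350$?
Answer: $- \frac{1562}{22703} + \frac{\sqrt{14585}}{12479} \approx -0.059124$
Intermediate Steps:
$U = -12479$ ($U = -23829 + 11350 = -12479$)
$m{\left(a,k \right)} = - \frac{\sqrt{a^{2} + k^{2}}}{2}$
$\frac{3124}{-45406} + \frac{m{\left(x,214 \right)}}{U} = \frac{3124}{-45406} + \frac{\left(- \frac{1}{2}\right) \sqrt{\left(-112\right)^{2} + 214^{2}}}{-12479} = 3124 \left(- \frac{1}{45406}\right) + - \frac{\sqrt{12544 + 45796}}{2} \left(- \frac{1}{12479}\right) = - \frac{1562}{22703} + - \frac{\sqrt{58340}}{2} \left(- \frac{1}{12479}\right) = - \frac{1562}{22703} + - \frac{2 \sqrt{14585}}{2} \left(- \frac{1}{12479}\right) = - \frac{1562}{22703} + - \sqrt{14585} \left(- \frac{1}{12479}\right) = - \frac{1562}{22703} + \frac{\sqrt{14585}}{12479}$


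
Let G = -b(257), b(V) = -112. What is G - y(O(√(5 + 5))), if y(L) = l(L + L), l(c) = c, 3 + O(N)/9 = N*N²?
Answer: 166 - 180*√10 ≈ -403.21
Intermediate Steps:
O(N) = -27 + 9*N³ (O(N) = -27 + 9*(N*N²) = -27 + 9*N³)
y(L) = 2*L (y(L) = L + L = 2*L)
G = 112 (G = -1*(-112) = 112)
G - y(O(√(5 + 5))) = 112 - 2*(-27 + 9*(√(5 + 5))³) = 112 - 2*(-27 + 9*(√10)³) = 112 - 2*(-27 + 9*(10*√10)) = 112 - 2*(-27 + 90*√10) = 112 - (-54 + 180*√10) = 112 + (54 - 180*√10) = 166 - 180*√10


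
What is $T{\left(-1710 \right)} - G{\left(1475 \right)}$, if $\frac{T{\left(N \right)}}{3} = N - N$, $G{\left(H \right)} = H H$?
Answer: $-2175625$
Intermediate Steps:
$G{\left(H \right)} = H^{2}$
$T{\left(N \right)} = 0$ ($T{\left(N \right)} = 3 \left(N - N\right) = 3 \cdot 0 = 0$)
$T{\left(-1710 \right)} - G{\left(1475 \right)} = 0 - 1475^{2} = 0 - 2175625 = -2175625$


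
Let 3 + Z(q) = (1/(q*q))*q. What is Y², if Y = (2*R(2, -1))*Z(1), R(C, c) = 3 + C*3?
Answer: 1296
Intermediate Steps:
R(C, c) = 3 + 3*C
Z(q) = -3 + 1/q (Z(q) = -3 + (1/(q*q))*q = -3 + q/q² = -3 + 1/q)
Y = -36 (Y = (2*(3 + 3*2))*(-3 + 1/1) = (2*(3 + 6))*(-3 + 1) = (2*9)*(-2) = 18*(-2) = -36)
Y² = (-36)² = 1296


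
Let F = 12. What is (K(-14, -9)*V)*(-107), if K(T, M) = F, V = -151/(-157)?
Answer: -193884/157 ≈ -1234.9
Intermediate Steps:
V = 151/157 (V = -151*(-1/157) = 151/157 ≈ 0.96178)
K(T, M) = 12
(K(-14, -9)*V)*(-107) = (12*(151/157))*(-107) = (1812/157)*(-107) = -193884/157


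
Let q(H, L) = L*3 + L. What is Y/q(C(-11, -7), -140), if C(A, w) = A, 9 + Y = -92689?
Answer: 46349/280 ≈ 165.53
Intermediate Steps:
Y = -92698 (Y = -9 - 92689 = -92698)
q(H, L) = 4*L (q(H, L) = 3*L + L = 4*L)
Y/q(C(-11, -7), -140) = -92698/(4*(-140)) = -92698/(-560) = -92698*(-1/560) = 46349/280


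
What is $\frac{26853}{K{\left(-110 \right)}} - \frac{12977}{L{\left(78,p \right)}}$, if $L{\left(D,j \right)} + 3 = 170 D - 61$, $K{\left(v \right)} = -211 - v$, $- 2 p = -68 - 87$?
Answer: $- \frac{355662865}{1332796} \approx -266.85$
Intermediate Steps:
$p = \frac{155}{2}$ ($p = - \frac{-68 - 87}{2} = \left(- \frac{1}{2}\right) \left(-155\right) = \frac{155}{2} \approx 77.5$)
$L{\left(D,j \right)} = -64 + 170 D$ ($L{\left(D,j \right)} = -3 + \left(170 D - 61\right) = -3 + \left(-61 + 170 D\right) = -64 + 170 D$)
$\frac{26853}{K{\left(-110 \right)}} - \frac{12977}{L{\left(78,p \right)}} = \frac{26853}{-211 - -110} - \frac{12977}{-64 + 170 \cdot 78} = \frac{26853}{-211 + 110} - \frac{12977}{-64 + 13260} = \frac{26853}{-101} - \frac{12977}{13196} = 26853 \left(- \frac{1}{101}\right) - \frac{12977}{13196} = - \frac{26853}{101} - \frac{12977}{13196} = - \frac{355662865}{1332796}$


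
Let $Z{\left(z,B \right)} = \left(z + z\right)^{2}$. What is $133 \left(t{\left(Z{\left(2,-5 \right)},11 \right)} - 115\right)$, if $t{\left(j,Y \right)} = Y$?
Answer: $-13832$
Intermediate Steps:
$Z{\left(z,B \right)} = 4 z^{2}$ ($Z{\left(z,B \right)} = \left(2 z\right)^{2} = 4 z^{2}$)
$133 \left(t{\left(Z{\left(2,-5 \right)},11 \right)} - 115\right) = 133 \left(11 - 115\right) = 133 \left(-104\right) = -13832$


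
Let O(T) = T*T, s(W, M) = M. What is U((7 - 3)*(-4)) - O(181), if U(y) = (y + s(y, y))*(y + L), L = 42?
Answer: -33593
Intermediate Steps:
O(T) = T²
U(y) = 2*y*(42 + y) (U(y) = (y + y)*(y + 42) = (2*y)*(42 + y) = 2*y*(42 + y))
U((7 - 3)*(-4)) - O(181) = 2*((7 - 3)*(-4))*(42 + (7 - 3)*(-4)) - 1*181² = 2*(4*(-4))*(42 + 4*(-4)) - 1*32761 = 2*(-16)*(42 - 16) - 32761 = 2*(-16)*26 - 32761 = -832 - 32761 = -33593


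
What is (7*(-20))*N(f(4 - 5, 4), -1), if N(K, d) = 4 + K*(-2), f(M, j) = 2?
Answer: 0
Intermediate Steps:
N(K, d) = 4 - 2*K
(7*(-20))*N(f(4 - 5, 4), -1) = (7*(-20))*(4 - 2*2) = -140*(4 - 4) = -140*0 = 0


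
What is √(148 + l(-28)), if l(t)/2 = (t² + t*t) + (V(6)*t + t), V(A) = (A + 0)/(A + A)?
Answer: 40*√2 ≈ 56.569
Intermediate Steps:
V(A) = ½ (V(A) = A/((2*A)) = A*(1/(2*A)) = ½)
l(t) = 3*t + 4*t² (l(t) = 2*((t² + t*t) + (t/2 + t)) = 2*((t² + t²) + 3*t/2) = 2*(2*t² + 3*t/2) = 3*t + 4*t²)
√(148 + l(-28)) = √(148 - 28*(3 + 4*(-28))) = √(148 - 28*(3 - 112)) = √(148 - 28*(-109)) = √(148 + 3052) = √3200 = 40*√2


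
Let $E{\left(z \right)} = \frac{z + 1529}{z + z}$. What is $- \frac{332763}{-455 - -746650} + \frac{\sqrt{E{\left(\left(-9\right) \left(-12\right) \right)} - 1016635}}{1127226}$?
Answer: $- \frac{332763}{746195} + \frac{i \sqrt{1317549138}}{40580136} \approx -0.44595 + 0.00089448 i$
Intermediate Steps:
$E{\left(z \right)} = \frac{1529 + z}{2 z}$
$- \frac{332763}{-455 - -746650} + \frac{\sqrt{E{\left(\left(-9\right) \left(-12\right) \right)} - 1016635}}{1127226} = - \frac{332763}{-455 - -746650} + \frac{\sqrt{\frac{1529 - -108}{2 \left(\left(-9\right) \left(-12\right)\right)} - 1016635}}{1127226} = - \frac{332763}{-455 + 746650} + \sqrt{\frac{1529 + 108}{2 \cdot 108} - 1016635} \cdot \frac{1}{1127226} = - \frac{332763}{746195} + \sqrt{\frac{1}{2} \cdot \frac{1}{108} \cdot 1637 - 1016635} \cdot \frac{1}{1127226} = \left(-332763\right) \frac{1}{746195} + \sqrt{\frac{1637}{216} - 1016635} \cdot \frac{1}{1127226} = - \frac{332763}{746195} + \sqrt{- \frac{219591523}{216}} \cdot \frac{1}{1127226} = - \frac{332763}{746195} + \frac{i \sqrt{1317549138}}{36} \cdot \frac{1}{1127226} = - \frac{332763}{746195} + \frac{i \sqrt{1317549138}}{40580136}$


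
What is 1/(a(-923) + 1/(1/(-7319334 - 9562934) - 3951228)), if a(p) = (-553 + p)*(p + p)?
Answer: 66705690025105/181752726788626610812 ≈ 3.6701e-7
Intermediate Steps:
a(p) = 2*p*(-553 + p) (a(p) = (-553 + p)*(2*p) = 2*p*(-553 + p))
1/(a(-923) + 1/(1/(-7319334 - 9562934) - 3951228)) = 1/(2*(-923)*(-553 - 923) + 1/(1/(-7319334 - 9562934) - 3951228)) = 1/(2*(-923)*(-1476) + 1/(1/(-16882268) - 3951228)) = 1/(2724696 + 1/(-1/16882268 - 3951228)) = 1/(2724696 + 1/(-66705690025105/16882268)) = 1/(2724696 - 16882268/66705690025105) = 1/(181752726788626610812/66705690025105) = 66705690025105/181752726788626610812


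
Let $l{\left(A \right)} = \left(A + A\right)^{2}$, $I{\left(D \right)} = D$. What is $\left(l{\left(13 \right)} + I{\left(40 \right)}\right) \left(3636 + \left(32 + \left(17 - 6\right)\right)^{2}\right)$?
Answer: $3927260$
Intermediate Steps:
$l{\left(A \right)} = 4 A^{2}$ ($l{\left(A \right)} = \left(2 A\right)^{2} = 4 A^{2}$)
$\left(l{\left(13 \right)} + I{\left(40 \right)}\right) \left(3636 + \left(32 + \left(17 - 6\right)\right)^{2}\right) = \left(4 \cdot 13^{2} + 40\right) \left(3636 + \left(32 + \left(17 - 6\right)\right)^{2}\right) = \left(4 \cdot 169 + 40\right) \left(3636 + \left(32 + 11\right)^{2}\right) = \left(676 + 40\right) \left(3636 + 43^{2}\right) = 716 \left(3636 + 1849\right) = 716 \cdot 5485 = 3927260$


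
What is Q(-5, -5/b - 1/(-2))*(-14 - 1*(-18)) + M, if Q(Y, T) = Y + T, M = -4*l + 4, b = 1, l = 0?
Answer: -34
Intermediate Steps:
M = 4 (M = -4*0 + 4 = 0 + 4 = 4)
Q(Y, T) = T + Y
Q(-5, -5/b - 1/(-2))*(-14 - 1*(-18)) + M = ((-5/1 - 1/(-2)) - 5)*(-14 - 1*(-18)) + 4 = ((-5*1 - 1*(-1/2)) - 5)*(-14 + 18) + 4 = ((-5 + 1/2) - 5)*4 + 4 = (-9/2 - 5)*4 + 4 = -19/2*4 + 4 = -38 + 4 = -34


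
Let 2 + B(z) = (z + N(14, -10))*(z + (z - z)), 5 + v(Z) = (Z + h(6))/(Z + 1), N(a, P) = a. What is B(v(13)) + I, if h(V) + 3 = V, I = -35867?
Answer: -1759498/49 ≈ -35908.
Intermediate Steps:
h(V) = -3 + V
v(Z) = -5 + (3 + Z)/(1 + Z) (v(Z) = -5 + (Z + (-3 + 6))/(Z + 1) = -5 + (Z + 3)/(1 + Z) = -5 + (3 + Z)/(1 + Z))
B(z) = -2 + z*(14 + z) (B(z) = -2 + (z + 14)*(z + (z - z)) = -2 + (14 + z)*(z + 0) = -2 + (14 + z)*z = -2 + z*(14 + z))
B(v(13)) + I = (-2 + (2*(-1 - 2*13)/(1 + 13))**2 + 14*(2*(-1 - 2*13)/(1 + 13))) - 35867 = (-2 + (2*(-1 - 26)/14)**2 + 14*(2*(-1 - 26)/14)) - 35867 = (-2 + (2*(1/14)*(-27))**2 + 14*(2*(1/14)*(-27))) - 35867 = (-2 + (-27/7)**2 + 14*(-27/7)) - 35867 = (-2 + 729/49 - 54) - 35867 = -2015/49 - 35867 = -1759498/49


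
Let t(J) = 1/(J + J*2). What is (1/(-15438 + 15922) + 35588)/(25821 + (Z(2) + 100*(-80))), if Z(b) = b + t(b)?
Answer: 51673779/25879238 ≈ 1.9967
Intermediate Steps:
t(J) = 1/(3*J) (t(J) = 1/(J + 2*J) = 1/(3*J))
Z(b) = b + 1/(3*b)
(1/(-15438 + 15922) + 35588)/(25821 + (Z(2) + 100*(-80))) = (1/(-15438 + 15922) + 35588)/(25821 + ((2 + (⅓)/2) + 100*(-80))) = (1/484 + 35588)/(25821 + ((2 + (⅓)*(½)) - 8000)) = (1/484 + 35588)/(25821 + ((2 + ⅙) - 8000)) = 17224593/(484*(25821 + (13/6 - 8000))) = 17224593/(484*(25821 - 47987/6)) = 17224593/(484*(106939/6)) = (17224593/484)*(6/106939) = 51673779/25879238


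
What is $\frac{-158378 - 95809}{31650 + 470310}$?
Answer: $- \frac{84729}{167320} \approx -0.50639$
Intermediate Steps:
$\frac{-158378 - 95809}{31650 + 470310} = - \frac{254187}{501960} = \left(-254187\right) \frac{1}{501960} = - \frac{84729}{167320}$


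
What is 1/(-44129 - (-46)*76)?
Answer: -1/40633 ≈ -2.4611e-5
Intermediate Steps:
1/(-44129 - (-46)*76) = 1/(-44129 - 1*(-3496)) = 1/(-44129 + 3496) = 1/(-40633) = -1/40633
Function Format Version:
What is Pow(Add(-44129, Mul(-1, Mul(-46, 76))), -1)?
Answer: Rational(-1, 40633) ≈ -2.4611e-5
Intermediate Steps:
Pow(Add(-44129, Mul(-1, Mul(-46, 76))), -1) = Pow(Add(-44129, Mul(-1, -3496)), -1) = Pow(Add(-44129, 3496), -1) = Pow(-40633, -1) = Rational(-1, 40633)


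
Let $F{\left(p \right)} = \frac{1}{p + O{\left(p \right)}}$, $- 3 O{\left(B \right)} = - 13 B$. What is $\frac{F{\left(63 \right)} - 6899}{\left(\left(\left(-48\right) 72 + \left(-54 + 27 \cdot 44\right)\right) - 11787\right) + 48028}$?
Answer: $- \frac{2318063}{11396784} \approx -0.2034$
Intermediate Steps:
$O{\left(B \right)} = \frac{13 B}{3}$ ($O{\left(B \right)} = - \frac{\left(-13\right) B}{3} = \frac{13 B}{3}$)
$F{\left(p \right)} = \frac{3}{16 p}$ ($F{\left(p \right)} = \frac{1}{p + \frac{13 p}{3}} = \frac{1}{\frac{16}{3} p} = \frac{3}{16 p}$)
$\frac{F{\left(63 \right)} - 6899}{\left(\left(\left(-48\right) 72 + \left(-54 + 27 \cdot 44\right)\right) - 11787\right) + 48028} = \frac{\frac{3}{16 \cdot 63} - 6899}{\left(\left(\left(-48\right) 72 + \left(-54 + 27 \cdot 44\right)\right) - 11787\right) + 48028} = \frac{\frac{3}{16} \cdot \frac{1}{63} - 6899}{\left(\left(-3456 + \left(-54 + 1188\right)\right) - 11787\right) + 48028} = \frac{\frac{1}{336} - 6899}{\left(\left(-3456 + 1134\right) - 11787\right) + 48028} = - \frac{2318063}{336 \left(\left(-2322 - 11787\right) + 48028\right)} = - \frac{2318063}{336 \left(-14109 + 48028\right)} = - \frac{2318063}{336 \cdot 33919} = \left(- \frac{2318063}{336}\right) \frac{1}{33919} = - \frac{2318063}{11396784}$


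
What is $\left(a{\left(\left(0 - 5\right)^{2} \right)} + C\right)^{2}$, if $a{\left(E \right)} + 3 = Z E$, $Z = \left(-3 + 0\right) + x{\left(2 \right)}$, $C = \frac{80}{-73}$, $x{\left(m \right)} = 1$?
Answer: $\frac{15594601}{5329} \approx 2926.4$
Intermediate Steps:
$C = - \frac{80}{73}$ ($C = 80 \left(- \frac{1}{73}\right) = - \frac{80}{73} \approx -1.0959$)
$Z = -2$ ($Z = \left(-3 + 0\right) + 1 = -3 + 1 = -2$)
$a{\left(E \right)} = -3 - 2 E$
$\left(a{\left(\left(0 - 5\right)^{2} \right)} + C\right)^{2} = \left(\left(-3 - 2 \left(0 - 5\right)^{2}\right) - \frac{80}{73}\right)^{2} = \left(\left(-3 - 2 \left(-5\right)^{2}\right) - \frac{80}{73}\right)^{2} = \left(\left(-3 - 50\right) - \frac{80}{73}\right)^{2} = \left(-53 - \frac{80}{73}\right)^{2} = \left(- \frac{3949}{73}\right)^{2} = \frac{15594601}{5329}$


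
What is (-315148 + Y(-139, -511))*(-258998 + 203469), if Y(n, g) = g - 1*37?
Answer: 17530283184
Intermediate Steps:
Y(n, g) = -37 + g (Y(n, g) = g - 37 = -37 + g)
(-315148 + Y(-139, -511))*(-258998 + 203469) = (-315148 + (-37 - 511))*(-258998 + 203469) = (-315148 - 548)*(-55529) = -315696*(-55529) = 17530283184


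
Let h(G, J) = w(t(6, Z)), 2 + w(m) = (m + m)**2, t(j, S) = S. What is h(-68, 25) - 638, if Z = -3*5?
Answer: 260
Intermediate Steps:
Z = -15
w(m) = -2 + 4*m**2 (w(m) = -2 + (m + m)**2 = -2 + (2*m)**2 = -2 + 4*m**2)
h(G, J) = 898 (h(G, J) = -2 + 4*(-15)**2 = -2 + 4*225 = -2 + 900 = 898)
h(-68, 25) - 638 = 898 - 638 = 260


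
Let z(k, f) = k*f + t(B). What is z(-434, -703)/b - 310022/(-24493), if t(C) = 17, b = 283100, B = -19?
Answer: 95240507867/6933968300 ≈ 13.735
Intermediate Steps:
z(k, f) = 17 + f*k (z(k, f) = k*f + 17 = f*k + 17 = 17 + f*k)
z(-434, -703)/b - 310022/(-24493) = (17 - 703*(-434))/283100 - 310022/(-24493) = (17 + 305102)*(1/283100) - 310022*(-1/24493) = 305119*(1/283100) + 310022/24493 = 305119/283100 + 310022/24493 = 95240507867/6933968300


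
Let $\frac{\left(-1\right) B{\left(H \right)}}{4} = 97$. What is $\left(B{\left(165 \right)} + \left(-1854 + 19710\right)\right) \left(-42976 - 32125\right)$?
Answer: $-1311864268$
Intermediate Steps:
$B{\left(H \right)} = -388$ ($B{\left(H \right)} = \left(-4\right) 97 = -388$)
$\left(B{\left(165 \right)} + \left(-1854 + 19710\right)\right) \left(-42976 - 32125\right) = \left(-388 + \left(-1854 + 19710\right)\right) \left(-42976 - 32125\right) = \left(-388 + 17856\right) \left(-75101\right) = 17468 \left(-75101\right) = -1311864268$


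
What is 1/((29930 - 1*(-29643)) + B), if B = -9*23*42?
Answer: 1/50879 ≈ 1.9654e-5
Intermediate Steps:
B = -8694 (B = -207*42 = -8694)
1/((29930 - 1*(-29643)) + B) = 1/((29930 - 1*(-29643)) - 8694) = 1/((29930 + 29643) - 8694) = 1/(59573 - 8694) = 1/50879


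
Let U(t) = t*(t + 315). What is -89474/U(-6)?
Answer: 44737/927 ≈ 48.260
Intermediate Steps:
U(t) = t*(315 + t)
-89474/U(-6) = -89474*(-1/(6*(315 - 6))) = -89474/((-6*309)) = -89474/(-1854) = -89474*(-1/1854) = 44737/927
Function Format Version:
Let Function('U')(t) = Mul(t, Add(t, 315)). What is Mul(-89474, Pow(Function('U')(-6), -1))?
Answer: Rational(44737, 927) ≈ 48.260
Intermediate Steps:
Function('U')(t) = Mul(t, Add(315, t))
Mul(-89474, Pow(Function('U')(-6), -1)) = Mul(-89474, Pow(Mul(-6, Add(315, -6)), -1)) = Mul(-89474, Pow(Mul(-6, 309), -1)) = Mul(-89474, Pow(-1854, -1)) = Mul(-89474, Rational(-1, 1854)) = Rational(44737, 927)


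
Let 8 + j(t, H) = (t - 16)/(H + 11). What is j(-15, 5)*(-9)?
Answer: 1431/16 ≈ 89.438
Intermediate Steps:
j(t, H) = -8 + (-16 + t)/(11 + H) (j(t, H) = -8 + (t - 16)/(H + 11) = -8 + (-16 + t)/(11 + H))
j(-15, 5)*(-9) = ((-104 - 15 - 8*5)/(11 + 5))*(-9) = ((-104 - 15 - 40)/16)*(-9) = ((1/16)*(-159))*(-9) = -159/16*(-9) = 1431/16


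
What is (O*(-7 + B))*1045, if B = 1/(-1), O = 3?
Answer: -25080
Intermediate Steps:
B = -1
(O*(-7 + B))*1045 = (3*(-7 - 1))*1045 = (3*(-8))*1045 = -24*1045 = -25080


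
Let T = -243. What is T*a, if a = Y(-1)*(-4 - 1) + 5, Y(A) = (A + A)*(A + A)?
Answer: 3645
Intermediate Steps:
Y(A) = 4*A² (Y(A) = (2*A)*(2*A) = 4*A²)
a = -15 (a = (4*(-1)²)*(-4 - 1) + 5 = (4*1)*(-4 - 1*1) + 5 = 4*(-4 - 1) + 5 = 4*(-5) + 5 = -20 + 5 = -15)
T*a = -243*(-15) = 3645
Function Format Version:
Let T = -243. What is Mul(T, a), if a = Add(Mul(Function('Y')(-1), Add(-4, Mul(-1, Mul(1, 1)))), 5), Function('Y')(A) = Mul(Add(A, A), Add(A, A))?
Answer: 3645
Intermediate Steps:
Function('Y')(A) = Mul(4, Pow(A, 2)) (Function('Y')(A) = Mul(Mul(2, A), Mul(2, A)) = Mul(4, Pow(A, 2)))
a = -15 (a = Add(Mul(Mul(4, Pow(-1, 2)), Add(-4, Mul(-1, Mul(1, 1)))), 5) = Add(Mul(Mul(4, 1), Add(-4, Mul(-1, 1))), 5) = Add(Mul(4, Add(-4, -1)), 5) = Add(Mul(4, -5), 5) = Add(-20, 5) = -15)
Mul(T, a) = Mul(-243, -15) = 3645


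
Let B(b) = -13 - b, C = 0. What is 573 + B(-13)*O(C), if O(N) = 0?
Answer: 573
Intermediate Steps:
573 + B(-13)*O(C) = 573 + (-13 - 1*(-13))*0 = 573 + (-13 + 13)*0 = 573 + 0*0 = 573 + 0 = 573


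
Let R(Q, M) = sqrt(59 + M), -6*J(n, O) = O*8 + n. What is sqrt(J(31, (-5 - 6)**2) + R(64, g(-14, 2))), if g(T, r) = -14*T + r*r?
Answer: sqrt(-666 + 4*sqrt(259))/2 ≈ 12.264*I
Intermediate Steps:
J(n, O) = -4*O/3 - n/6 (J(n, O) = -(O*8 + n)/6 = -(8*O + n)/6 = -(n + 8*O)/6 = -4*O/3 - n/6)
g(T, r) = r**2 - 14*T (g(T, r) = -14*T + r**2 = r**2 - 14*T)
sqrt(J(31, (-5 - 6)**2) + R(64, g(-14, 2))) = sqrt((-4*(-5 - 6)**2/3 - 1/6*31) + sqrt(59 + (2**2 - 14*(-14)))) = sqrt((-4/3*(-11)**2 - 31/6) + sqrt(59 + (4 + 196))) = sqrt((-4/3*121 - 31/6) + sqrt(59 + 200)) = sqrt((-484/3 - 31/6) + sqrt(259)) = sqrt(-333/2 + sqrt(259))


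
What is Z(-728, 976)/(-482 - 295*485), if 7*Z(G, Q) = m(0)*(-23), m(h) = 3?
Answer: 69/1004899 ≈ 6.8664e-5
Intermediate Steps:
Z(G, Q) = -69/7 (Z(G, Q) = (3*(-23))/7 = (⅐)*(-69) = -69/7)
Z(-728, 976)/(-482 - 295*485) = -69/(7*(-482 - 295*485)) = -69/(7*(-482 - 143075)) = -69/7/(-143557) = -69/7*(-1/143557) = 69/1004899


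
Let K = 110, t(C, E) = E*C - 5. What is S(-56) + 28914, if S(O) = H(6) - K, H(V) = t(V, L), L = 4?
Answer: 28823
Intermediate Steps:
t(C, E) = -5 + C*E (t(C, E) = C*E - 5 = -5 + C*E)
H(V) = -5 + 4*V (H(V) = -5 + V*4 = -5 + 4*V)
S(O) = -91 (S(O) = (-5 + 4*6) - 1*110 = (-5 + 24) - 110 = 19 - 110 = -91)
S(-56) + 28914 = -91 + 28914 = 28823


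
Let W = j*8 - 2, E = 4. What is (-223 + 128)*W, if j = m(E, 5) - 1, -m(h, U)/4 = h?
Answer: 13110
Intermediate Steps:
m(h, U) = -4*h
j = -17 (j = -4*4 - 1 = -16 - 1 = -17)
W = -138 (W = -17*8 - 2 = -136 - 2 = -138)
(-223 + 128)*W = (-223 + 128)*(-138) = -95*(-138) = 13110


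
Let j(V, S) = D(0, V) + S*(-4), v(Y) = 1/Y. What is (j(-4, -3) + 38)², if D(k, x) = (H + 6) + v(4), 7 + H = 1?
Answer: 40401/16 ≈ 2525.1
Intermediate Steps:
H = -6 (H = -7 + 1 = -6)
D(k, x) = ¼ (D(k, x) = (-6 + 6) + 1/4 = 0 + ¼ = ¼)
j(V, S) = ¼ - 4*S (j(V, S) = ¼ + S*(-4) = ¼ - 4*S)
(j(-4, -3) + 38)² = ((¼ - 4*(-3)) + 38)² = ((¼ + 12) + 38)² = (49/4 + 38)² = (201/4)² = 40401/16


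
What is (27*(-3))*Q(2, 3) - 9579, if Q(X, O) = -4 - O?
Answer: -9012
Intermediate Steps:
(27*(-3))*Q(2, 3) - 9579 = (27*(-3))*(-4 - 1*3) - 9579 = -81*(-4 - 3) - 9579 = -81*(-7) - 9579 = 567 - 9579 = -9012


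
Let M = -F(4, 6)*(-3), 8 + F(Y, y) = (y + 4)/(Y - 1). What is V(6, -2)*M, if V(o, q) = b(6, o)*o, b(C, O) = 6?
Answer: -504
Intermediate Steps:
F(Y, y) = -8 + (4 + y)/(-1 + Y) (F(Y, y) = -8 + (y + 4)/(Y - 1) = -8 + (4 + y)/(-1 + Y))
V(o, q) = 6*o
M = -14 (M = -(12 + 6 - 8*4)/(-1 + 4)*(-3) = -(12 + 6 - 32)/3*(-3) = -(⅓)*(-14)*(-3) = -(-14)*(-3)/3 = -1*14 = -14)
V(6, -2)*M = (6*6)*(-14) = 36*(-14) = -504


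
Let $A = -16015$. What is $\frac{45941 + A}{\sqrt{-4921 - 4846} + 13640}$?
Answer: $\frac{31399280}{14312259} - \frac{2302 i \sqrt{9767}}{14312259} \approx 2.1939 - 0.015896 i$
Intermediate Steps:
$\frac{45941 + A}{\sqrt{-4921 - 4846} + 13640} = \frac{45941 - 16015}{\sqrt{-4921 - 4846} + 13640} = \frac{29926}{\sqrt{-9767} + 13640} = \frac{29926}{i \sqrt{9767} + 13640} = \frac{29926}{13640 + i \sqrt{9767}}$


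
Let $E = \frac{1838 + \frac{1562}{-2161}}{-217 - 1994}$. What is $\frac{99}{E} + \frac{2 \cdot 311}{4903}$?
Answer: $- \frac{772247742685}{6488885156} \approx -119.01$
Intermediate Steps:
$E = - \frac{1323452}{1592657}$ ($E = \frac{1838 + 1562 \left(- \frac{1}{2161}\right)}{-2211} = \left(1838 - \frac{1562}{2161}\right) \left(- \frac{1}{2211}\right) = \frac{3970356}{2161} \left(- \frac{1}{2211}\right) = - \frac{1323452}{1592657} \approx -0.83097$)
$\frac{99}{E} + \frac{2 \cdot 311}{4903} = \frac{99}{- \frac{1323452}{1592657}} + \frac{2 \cdot 311}{4903} = 99 \left(- \frac{1592657}{1323452}\right) + 622 \cdot \frac{1}{4903} = - \frac{157673043}{1323452} + \frac{622}{4903} = - \frac{772247742685}{6488885156}$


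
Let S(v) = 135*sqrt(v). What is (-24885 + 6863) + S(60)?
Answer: -18022 + 270*sqrt(15) ≈ -16976.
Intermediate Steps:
(-24885 + 6863) + S(60) = (-24885 + 6863) + 135*sqrt(60) = -18022 + 135*(2*sqrt(15)) = -18022 + 270*sqrt(15)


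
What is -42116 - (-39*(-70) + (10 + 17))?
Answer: -44873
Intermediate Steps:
-42116 - (-39*(-70) + (10 + 17)) = -42116 - (2730 + 27) = -42116 - 1*2757 = -42116 - 2757 = -44873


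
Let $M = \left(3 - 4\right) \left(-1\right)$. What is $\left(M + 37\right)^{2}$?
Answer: $1444$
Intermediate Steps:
$M = 1$ ($M = \left(-1\right) \left(-1\right) = 1$)
$\left(M + 37\right)^{2} = \left(1 + 37\right)^{2} = 38^{2} = 1444$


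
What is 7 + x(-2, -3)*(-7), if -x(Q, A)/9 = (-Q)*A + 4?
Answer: -119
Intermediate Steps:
x(Q, A) = -36 + 9*A*Q (x(Q, A) = -9*((-Q)*A + 4) = -9*(-A*Q + 4) = -9*(4 - A*Q) = -36 + 9*A*Q)
7 + x(-2, -3)*(-7) = 7 + (-36 + 9*(-3)*(-2))*(-7) = 7 + (-36 + 54)*(-7) = 7 + 18*(-7) = 7 - 126 = -119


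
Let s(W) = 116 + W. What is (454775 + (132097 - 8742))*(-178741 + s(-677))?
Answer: -103659865260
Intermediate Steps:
(454775 + (132097 - 8742))*(-178741 + s(-677)) = (454775 + (132097 - 8742))*(-178741 + (116 - 677)) = (454775 + 123355)*(-178741 - 561) = 578130*(-179302) = -103659865260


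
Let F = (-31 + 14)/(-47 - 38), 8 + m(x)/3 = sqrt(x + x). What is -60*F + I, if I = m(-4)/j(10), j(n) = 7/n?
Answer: -324/7 + 60*I*sqrt(2)/7 ≈ -46.286 + 12.122*I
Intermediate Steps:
m(x) = -24 + 3*sqrt(2)*sqrt(x) (m(x) = -24 + 3*sqrt(x + x) = -24 + 3*sqrt(2*x) = -24 + 3*(sqrt(2)*sqrt(x)) = -24 + 3*sqrt(2)*sqrt(x))
I = -240/7 + 60*I*sqrt(2)/7 (I = (-24 + 3*sqrt(2)*sqrt(-4))/((7/10)) = (-24 + 3*sqrt(2)*(2*I))/((7*(1/10))) = (-24 + 6*I*sqrt(2))/(7/10) = (-24 + 6*I*sqrt(2))*(10/7) = -240/7 + 60*I*sqrt(2)/7 ≈ -34.286 + 12.122*I)
F = 1/5 (F = -17/(-85) = -17*(-1/85) = 1/5 ≈ 0.20000)
-60*F + I = -60*1/5 + (-240/7 + 60*I*sqrt(2)/7) = -12 + (-240/7 + 60*I*sqrt(2)/7) = -324/7 + 60*I*sqrt(2)/7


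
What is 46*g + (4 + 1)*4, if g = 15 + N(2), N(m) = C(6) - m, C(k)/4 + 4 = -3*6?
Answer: -3430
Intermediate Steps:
C(k) = -88 (C(k) = -16 + 4*(-3*6) = -16 + 4*(-18) = -16 - 72 = -88)
N(m) = -88 - m
g = -75 (g = 15 + (-88 - 1*2) = 15 + (-88 - 2) = 15 - 90 = -75)
46*g + (4 + 1)*4 = 46*(-75) + (4 + 1)*4 = -3450 + 5*4 = -3450 + 20 = -3430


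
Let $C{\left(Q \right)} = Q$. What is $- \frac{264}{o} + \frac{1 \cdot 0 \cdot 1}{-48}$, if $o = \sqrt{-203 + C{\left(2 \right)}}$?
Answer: $\frac{88 i \sqrt{201}}{67} \approx 18.621 i$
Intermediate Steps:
$o = i \sqrt{201}$ ($o = \sqrt{-203 + 2} = \sqrt{-201} = i \sqrt{201} \approx 14.177 i$)
$- \frac{264}{o} + \frac{1 \cdot 0 \cdot 1}{-48} = - \frac{264}{i \sqrt{201}} + \frac{1 \cdot 0 \cdot 1}{-48} = - 264 \left(- \frac{i \sqrt{201}}{201}\right) + 0 \cdot 1 \left(- \frac{1}{48}\right) = \frac{88 i \sqrt{201}}{67} + 0 \left(- \frac{1}{48}\right) = \frac{88 i \sqrt{201}}{67} + 0 = \frac{88 i \sqrt{201}}{67}$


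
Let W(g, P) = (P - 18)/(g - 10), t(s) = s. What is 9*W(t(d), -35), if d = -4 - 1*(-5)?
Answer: 53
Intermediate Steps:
d = 1 (d = -4 + 5 = 1)
W(g, P) = (-18 + P)/(-10 + g)
9*W(t(d), -35) = 9*((-18 - 35)/(-10 + 1)) = 9*(-53/(-9)) = 9*(-1/9*(-53)) = 9*(53/9) = 53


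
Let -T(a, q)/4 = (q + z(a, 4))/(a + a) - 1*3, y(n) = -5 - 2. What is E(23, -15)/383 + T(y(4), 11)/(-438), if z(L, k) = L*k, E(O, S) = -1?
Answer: -11108/587139 ≈ -0.018919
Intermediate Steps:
y(n) = -7
T(a, q) = 12 - 2*(q + 4*a)/a (T(a, q) = -4*((q + a*4)/(a + a) - 1*3) = -4*((q + 4*a)/((2*a)) - 3) = -4*((q + 4*a)*(1/(2*a)) - 3) = -4*((q + 4*a)/(2*a) - 3) = -4*(-3 + (q + 4*a)/(2*a)) = 12 - 2*(q + 4*a)/a)
E(23, -15)/383 + T(y(4), 11)/(-438) = -1/383 + (4 - 2*11/(-7))/(-438) = -1*1/383 + (4 - 2*11*(-⅐))*(-1/438) = -1/383 + (4 + 22/7)*(-1/438) = -1/383 + (50/7)*(-1/438) = -1/383 - 25/1533 = -11108/587139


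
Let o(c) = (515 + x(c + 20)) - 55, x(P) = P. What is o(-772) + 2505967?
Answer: 2505675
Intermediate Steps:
o(c) = 480 + c (o(c) = (515 + (c + 20)) - 55 = (515 + (20 + c)) - 55 = (535 + c) - 55 = 480 + c)
o(-772) + 2505967 = (480 - 772) + 2505967 = -292 + 2505967 = 2505675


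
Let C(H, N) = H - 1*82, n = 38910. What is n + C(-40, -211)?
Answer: 38788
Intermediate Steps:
C(H, N) = -82 + H (C(H, N) = H - 82 = -82 + H)
n + C(-40, -211) = 38910 + (-82 - 40) = 38910 - 122 = 38788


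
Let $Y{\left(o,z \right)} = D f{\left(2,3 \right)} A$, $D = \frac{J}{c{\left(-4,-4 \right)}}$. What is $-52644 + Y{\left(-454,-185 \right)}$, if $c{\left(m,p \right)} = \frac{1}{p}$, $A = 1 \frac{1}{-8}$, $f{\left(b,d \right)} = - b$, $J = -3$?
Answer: $-52641$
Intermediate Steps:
$A = - \frac{1}{8}$ ($A = 1 \left(- \frac{1}{8}\right) = - \frac{1}{8} \approx -0.125$)
$D = 12$ ($D = - \frac{3}{\frac{1}{-4}} = - \frac{3}{- \frac{1}{4}} = \left(-3\right) \left(-4\right) = 12$)
$Y{\left(o,z \right)} = 3$ ($Y{\left(o,z \right)} = 12 \left(\left(-1\right) 2\right) \left(- \frac{1}{8}\right) = 12 \left(-2\right) \left(- \frac{1}{8}\right) = \left(-24\right) \left(- \frac{1}{8}\right) = 3$)
$-52644 + Y{\left(-454,-185 \right)} = -52644 + 3 = -52641$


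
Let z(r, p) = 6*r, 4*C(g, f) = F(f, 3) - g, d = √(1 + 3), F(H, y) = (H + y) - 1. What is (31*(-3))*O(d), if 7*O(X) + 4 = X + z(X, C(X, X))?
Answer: -930/7 ≈ -132.86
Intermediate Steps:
F(H, y) = -1 + H + y
d = 2 (d = √4 = 2)
C(g, f) = ½ - g/4 + f/4 (C(g, f) = ((-1 + f + 3) - g)/4 = ((2 + f) - g)/4 = (2 + f - g)/4 = ½ - g/4 + f/4)
O(X) = -4/7 + X (O(X) = -4/7 + (X + 6*X)/7 = -4/7 + (7*X)/7 = -4/7 + X)
(31*(-3))*O(d) = (31*(-3))*(-4/7 + 2) = -93*10/7 = -930/7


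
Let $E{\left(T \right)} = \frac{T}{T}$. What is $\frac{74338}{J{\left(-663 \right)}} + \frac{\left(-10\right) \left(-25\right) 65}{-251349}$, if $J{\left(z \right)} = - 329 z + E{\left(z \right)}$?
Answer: $\frac{7570100981}{27413127336} \approx 0.27615$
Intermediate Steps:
$E{\left(T \right)} = 1$
$J{\left(z \right)} = 1 - 329 z$ ($J{\left(z \right)} = - 329 z + 1 = 1 - 329 z$)
$\frac{74338}{J{\left(-663 \right)}} + \frac{\left(-10\right) \left(-25\right) 65}{-251349} = \frac{74338}{1 - -218127} + \frac{\left(-10\right) \left(-25\right) 65}{-251349} = \frac{74338}{1 + 218127} + 250 \cdot 65 \left(- \frac{1}{251349}\right) = \frac{74338}{218128} + 16250 \left(- \frac{1}{251349}\right) = 74338 \cdot \frac{1}{218128} - \frac{16250}{251349} = \frac{37169}{109064} - \frac{16250}{251349} = \frac{7570100981}{27413127336}$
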